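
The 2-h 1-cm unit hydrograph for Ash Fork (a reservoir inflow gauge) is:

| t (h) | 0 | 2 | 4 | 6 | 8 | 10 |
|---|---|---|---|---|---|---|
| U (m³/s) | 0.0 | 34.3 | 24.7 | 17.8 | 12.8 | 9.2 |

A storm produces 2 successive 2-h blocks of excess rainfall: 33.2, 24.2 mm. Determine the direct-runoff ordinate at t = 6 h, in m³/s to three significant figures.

By discrete convolution, Q_j = Σ (P_i / 10 mm) · U_{j−i}.
At t = 6 h (j=3): Q = (33.2/10)·17.8 + (24.2/10)·24.7 = 119 m³/s.

Q ≈ 119 m³/s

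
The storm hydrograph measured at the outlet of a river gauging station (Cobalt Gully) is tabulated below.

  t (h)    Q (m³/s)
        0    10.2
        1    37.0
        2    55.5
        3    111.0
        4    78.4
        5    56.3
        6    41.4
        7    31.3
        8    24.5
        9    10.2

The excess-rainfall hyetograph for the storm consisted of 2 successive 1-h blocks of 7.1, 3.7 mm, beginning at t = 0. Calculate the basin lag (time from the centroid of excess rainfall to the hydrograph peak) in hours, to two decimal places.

Centroid of excess rainfall: t_c = Σ P_i·t̄_i / ΣP_i = 0.8426 h (block centres at 0.5, 1.5 h).
Hydrograph peak occurs at t = 3 h, so basin lag t_L = 3 − 0.8426 = 2.16 h.

t_L ≈ 2.16 h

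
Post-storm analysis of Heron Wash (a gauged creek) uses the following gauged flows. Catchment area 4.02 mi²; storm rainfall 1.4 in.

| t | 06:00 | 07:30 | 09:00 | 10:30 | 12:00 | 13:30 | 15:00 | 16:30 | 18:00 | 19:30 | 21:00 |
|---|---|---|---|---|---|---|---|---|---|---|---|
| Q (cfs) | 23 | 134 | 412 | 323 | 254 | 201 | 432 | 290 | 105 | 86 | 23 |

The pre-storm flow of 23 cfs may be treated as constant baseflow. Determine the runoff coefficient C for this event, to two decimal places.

C ≈ 0.84

ΣQ_DR = 2030 cfs; V = ΣQ_DR·Δt = 1.096 × 10^7 ft³.
Runoff depth d = V / A = 1.174 in.
C = d / P = 1.174 / 1.4 = 0.84.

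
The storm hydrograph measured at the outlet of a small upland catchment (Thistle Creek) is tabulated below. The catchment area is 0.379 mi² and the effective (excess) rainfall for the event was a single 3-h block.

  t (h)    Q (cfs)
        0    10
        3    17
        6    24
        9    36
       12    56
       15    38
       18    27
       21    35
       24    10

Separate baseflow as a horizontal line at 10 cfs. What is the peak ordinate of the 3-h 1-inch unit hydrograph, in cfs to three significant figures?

U_p ≈ 23.0 cfs

Direct runoff: 0.0, 7.0, 14.0, 26.0, 46.0, 28.0, 17.0, 25.0, 0.0 cfs; ΣQ_DR = 163.0 cfs, peak = 46.0 cfs.
Runoff depth d = ΣQ_DR·Δt / A = 163.0 × 10800 / (0.379 mi²) = 1.999 in.
The 1-inch UH is the DRH scaled by (1 in)/d, so U_p = 46.0 × 1/1.999 = 23.0 cfs.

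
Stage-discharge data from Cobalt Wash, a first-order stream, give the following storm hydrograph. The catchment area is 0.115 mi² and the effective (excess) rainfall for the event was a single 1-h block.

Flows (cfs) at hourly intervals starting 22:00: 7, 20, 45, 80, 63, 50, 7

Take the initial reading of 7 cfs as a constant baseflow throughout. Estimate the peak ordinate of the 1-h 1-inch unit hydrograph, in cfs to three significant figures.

U_p ≈ 24.3 cfs

Direct runoff: 0.0, 13.0, 38.0, 73.0, 56.0, 43.0, 0.0 cfs; ΣQ_DR = 223.0 cfs, peak = 73.0 cfs.
Runoff depth d = ΣQ_DR·Δt / A = 223.0 × 3600 / (0.115 mi²) = 3.005 in.
The 1-inch UH is the DRH scaled by (1 in)/d, so U_p = 73.0 × 1/3.005 = 24.3 cfs.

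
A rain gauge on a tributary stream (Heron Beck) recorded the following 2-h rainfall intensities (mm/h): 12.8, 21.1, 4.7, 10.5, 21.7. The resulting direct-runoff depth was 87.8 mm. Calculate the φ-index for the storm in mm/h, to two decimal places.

φ ≈ 5.55 mm/h

Only the 4 blocks with intensity above φ contribute runoff: 12.8, 21.1, 10.5, 21.7 mm/h.
Σ(I−φ)·Δt = d  ⇒  (12.8+21.1+10.5+21.7 − 4φ)·2 = 87.8
φ = (66.10 − 87.8/2) / 4 = 5.55 mm/h.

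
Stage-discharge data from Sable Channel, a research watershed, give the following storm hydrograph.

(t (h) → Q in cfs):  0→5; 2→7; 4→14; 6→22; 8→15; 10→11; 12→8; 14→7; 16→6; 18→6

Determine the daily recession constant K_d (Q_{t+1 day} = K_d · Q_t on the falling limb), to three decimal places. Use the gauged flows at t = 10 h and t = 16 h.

Between t = 10 h and t = 16 h the flow falls from 11 to 6 cfs over 3×2 h = 6 h.
Per-interval ratio K = (6/11)^(1/3) = 0.8171; K_d = K^(24/2) = 0.089.

K_d ≈ 0.089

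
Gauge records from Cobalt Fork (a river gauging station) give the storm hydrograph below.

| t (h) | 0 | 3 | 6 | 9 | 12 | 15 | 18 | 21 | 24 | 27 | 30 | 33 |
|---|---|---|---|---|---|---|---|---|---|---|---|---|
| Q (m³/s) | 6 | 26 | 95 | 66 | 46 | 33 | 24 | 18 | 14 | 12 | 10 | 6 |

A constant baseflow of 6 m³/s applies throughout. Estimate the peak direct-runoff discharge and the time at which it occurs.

Subtracting baseflow gives direct-runoff ordinates: 0.0, 20.0, 89.0, 60.0, 40.0, 27.0, 18.0, 12.0, 8.0, 6.0, 4.0, 0.0 m³/s.
The maximum is 89.0 m³/s, occurring at the reading for t = 6 h.

Q_p = 89.0 m³/s at t = 6 h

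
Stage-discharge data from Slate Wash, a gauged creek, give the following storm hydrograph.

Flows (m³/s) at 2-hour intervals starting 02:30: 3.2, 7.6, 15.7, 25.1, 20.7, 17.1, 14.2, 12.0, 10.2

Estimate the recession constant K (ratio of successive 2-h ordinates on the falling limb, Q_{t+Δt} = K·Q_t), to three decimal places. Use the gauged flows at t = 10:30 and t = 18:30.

K ≈ 0.838

Using the recession-limb readings at t = 10:30 and t = 18:30: Q falls from 20.7 to 10.2 m³/s over 4 intervals.
K = (Q₂/Q₁)^(1/4) = (10.2/20.7)^(1/4) = 0.838.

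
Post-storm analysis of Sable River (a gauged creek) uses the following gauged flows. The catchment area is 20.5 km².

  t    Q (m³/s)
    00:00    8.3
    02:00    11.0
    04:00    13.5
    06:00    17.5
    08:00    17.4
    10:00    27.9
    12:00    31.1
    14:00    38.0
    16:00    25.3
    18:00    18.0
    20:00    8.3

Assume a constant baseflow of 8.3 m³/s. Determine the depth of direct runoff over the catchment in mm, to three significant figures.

d ≈ 43.9 mm

Direct runoff: 0.0, 2.7, 5.2, 9.2, 9.1, 19.6, 22.8, 29.7, 17.0, 9.7, 0.0 m³/s; ΣQ_DR = 125.0 m³/s.
V = ΣQ_DR · Δt = 125.0 × 7200 s = 9.000 × 10^5 m³.
Over A = 20.5 km², depth = V / A = 43.9 mm.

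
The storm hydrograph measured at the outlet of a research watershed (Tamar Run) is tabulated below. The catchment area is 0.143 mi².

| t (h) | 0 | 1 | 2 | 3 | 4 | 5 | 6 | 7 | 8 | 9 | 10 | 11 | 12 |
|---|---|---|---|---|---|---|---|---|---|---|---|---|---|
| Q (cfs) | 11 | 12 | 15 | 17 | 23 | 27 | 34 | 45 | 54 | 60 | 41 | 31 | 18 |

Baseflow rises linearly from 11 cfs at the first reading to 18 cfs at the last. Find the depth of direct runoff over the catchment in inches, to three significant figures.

d ≈ 2.16 in

Direct runoff: 0.00, 0.42, 2.83, 4.25, 9.67, 13.08, 19.50, 29.92, 38.33, 43.75, 24.17, 13.58, 0.00 cfs; ΣQ_DR = 199.5 cfs.
V = ΣQ_DR · Δt = 199.5 × 3600 s = 7.182 × 10^5 ft³.
Over A = 0.143 mi², depth = V / A = 2.16 in.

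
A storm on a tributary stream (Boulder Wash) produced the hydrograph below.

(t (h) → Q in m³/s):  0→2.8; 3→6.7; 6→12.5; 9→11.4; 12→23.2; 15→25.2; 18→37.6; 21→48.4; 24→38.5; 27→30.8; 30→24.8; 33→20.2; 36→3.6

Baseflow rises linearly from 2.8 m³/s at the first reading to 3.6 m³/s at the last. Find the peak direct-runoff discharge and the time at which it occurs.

Subtracting baseflow gives direct-runoff ordinates: 0.00, 3.83, 9.57, 8.40, 20.13, 22.07, 34.40, 45.13, 35.17, 27.40, 21.33, 16.67, 0.00 m³/s.
The maximum is 45.13 m³/s, occurring at the reading for t = 21 h.

Q_p = 45.13 m³/s at t = 21 h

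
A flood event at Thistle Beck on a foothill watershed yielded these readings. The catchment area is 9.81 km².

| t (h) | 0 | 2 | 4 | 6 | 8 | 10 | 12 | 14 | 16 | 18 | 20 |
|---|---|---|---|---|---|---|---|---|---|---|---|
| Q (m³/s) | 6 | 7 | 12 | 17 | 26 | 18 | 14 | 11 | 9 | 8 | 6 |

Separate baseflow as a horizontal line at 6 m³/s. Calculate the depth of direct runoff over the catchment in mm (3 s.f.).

d ≈ 49.9 mm

Direct runoff: 0.0, 1.0, 6.0, 11.0, 20.0, 12.0, 8.0, 5.0, 3.0, 2.0, 0.0 m³/s; ΣQ_DR = 68.00 m³/s.
V = ΣQ_DR · Δt = 68.00 × 7200 s = 4.896 × 10^5 m³.
Over A = 9.81 km², depth = V / A = 49.9 mm.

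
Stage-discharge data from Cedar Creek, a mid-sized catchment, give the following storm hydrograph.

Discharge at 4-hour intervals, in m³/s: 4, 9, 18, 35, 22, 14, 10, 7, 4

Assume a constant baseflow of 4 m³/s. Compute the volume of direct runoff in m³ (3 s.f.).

V ≈ 1.25 × 10^6 m³

Direct-runoff ordinates (Q − Q_b): 0.0, 5.0, 14.0, 31.0, 18.0, 10.0, 6.0, 3.0, 0.0 m³/s.
ΣQ_DR = 87.00 m³/s.
With Δt = 4 h = 14400 s, V = ΣQ_DR · Δt = 87.00 × 14400 = 1.25 × 10^6 m³.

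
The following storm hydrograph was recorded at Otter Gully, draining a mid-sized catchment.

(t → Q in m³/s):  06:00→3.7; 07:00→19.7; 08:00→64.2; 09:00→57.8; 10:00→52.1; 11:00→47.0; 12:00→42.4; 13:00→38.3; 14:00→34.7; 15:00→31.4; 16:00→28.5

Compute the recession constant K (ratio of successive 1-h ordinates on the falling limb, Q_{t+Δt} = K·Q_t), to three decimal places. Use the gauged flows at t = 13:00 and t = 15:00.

Using the recession-limb readings at t = 13:00 and t = 15:00: Q falls from 38.3 to 31.4 m³/s over 2 intervals.
K = (Q₂/Q₁)^(1/2) = (31.4/38.3)^(1/2) = 0.905.

K ≈ 0.905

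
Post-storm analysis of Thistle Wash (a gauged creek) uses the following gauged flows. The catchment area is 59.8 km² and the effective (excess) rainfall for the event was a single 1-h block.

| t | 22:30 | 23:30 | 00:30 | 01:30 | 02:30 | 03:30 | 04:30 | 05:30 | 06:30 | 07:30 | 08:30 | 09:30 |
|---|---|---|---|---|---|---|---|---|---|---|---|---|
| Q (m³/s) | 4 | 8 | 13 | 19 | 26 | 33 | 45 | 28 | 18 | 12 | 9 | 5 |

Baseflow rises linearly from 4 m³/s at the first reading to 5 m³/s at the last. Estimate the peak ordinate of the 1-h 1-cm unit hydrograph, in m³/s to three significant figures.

U_p ≈ 40.5 m³/s

Direct runoff: 0.00, 3.91, 8.82, 14.73, 21.64, 28.55, 40.45, 23.36, 13.27, 7.18, 4.09, 0.00 m³/s; ΣQ_DR = 166.0 m³/s, peak = 40.45 m³/s.
Runoff depth d = ΣQ_DR·Δt / A = 166.0 × 3600 / (59.8 km²) = 9.993 mm.
The 1-cm UH is the DRH scaled by (10 mm)/d, so U_p = 40.45 × 10/9.993 = 40.5 m³/s.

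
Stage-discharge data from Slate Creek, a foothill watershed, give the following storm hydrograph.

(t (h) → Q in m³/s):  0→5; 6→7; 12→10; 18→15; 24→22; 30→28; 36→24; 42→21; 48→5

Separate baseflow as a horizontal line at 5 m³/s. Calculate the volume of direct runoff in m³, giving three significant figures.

V ≈ 1.99 × 10^6 m³

Direct-runoff ordinates (Q − Q_b): 0.0, 2.0, 5.0, 10.0, 17.0, 23.0, 19.0, 16.0, 0.0 m³/s.
ΣQ_DR = 92.00 m³/s.
With Δt = 6 h = 21600 s, V = ΣQ_DR · Δt = 92.00 × 21600 = 1.99 × 10^6 m³.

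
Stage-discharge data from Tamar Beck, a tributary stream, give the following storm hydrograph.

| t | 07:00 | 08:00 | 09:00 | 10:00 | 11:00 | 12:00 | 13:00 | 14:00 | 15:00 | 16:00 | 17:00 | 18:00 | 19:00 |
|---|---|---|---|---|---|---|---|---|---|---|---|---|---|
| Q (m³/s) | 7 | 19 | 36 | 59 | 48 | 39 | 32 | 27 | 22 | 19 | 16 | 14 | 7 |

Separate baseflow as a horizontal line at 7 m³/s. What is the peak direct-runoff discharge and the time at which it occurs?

Q_p = 52.0 m³/s at t = 10:00

Subtracting baseflow gives direct-runoff ordinates: 0.0, 12.0, 29.0, 52.0, 41.0, 32.0, 25.0, 20.0, 15.0, 12.0, 9.0, 7.0, 0.0 m³/s.
The maximum is 52.0 m³/s, occurring at the reading for t = 10:00.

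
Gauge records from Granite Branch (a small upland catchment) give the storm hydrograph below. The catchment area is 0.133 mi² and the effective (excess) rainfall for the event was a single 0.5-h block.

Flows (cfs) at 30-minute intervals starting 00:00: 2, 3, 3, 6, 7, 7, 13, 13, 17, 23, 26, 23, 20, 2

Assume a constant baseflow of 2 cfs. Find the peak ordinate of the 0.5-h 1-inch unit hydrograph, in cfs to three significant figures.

U_p ≈ 30.1 cfs

Direct runoff: 0.0, 1.0, 1.0, 4.0, 5.0, 5.0, 11.0, 11.0, 15.0, 21.0, 24.0, 21.0, 18.0, 0.0 cfs; ΣQ_DR = 137.0 cfs, peak = 24.0 cfs.
Runoff depth d = ΣQ_DR·Δt / A = 137.0 × 1800 / (0.133 mi²) = 0.7981 in.
The 1-inch UH is the DRH scaled by (1 in)/d, so U_p = 24.0 × 1/0.7981 = 30.1 cfs.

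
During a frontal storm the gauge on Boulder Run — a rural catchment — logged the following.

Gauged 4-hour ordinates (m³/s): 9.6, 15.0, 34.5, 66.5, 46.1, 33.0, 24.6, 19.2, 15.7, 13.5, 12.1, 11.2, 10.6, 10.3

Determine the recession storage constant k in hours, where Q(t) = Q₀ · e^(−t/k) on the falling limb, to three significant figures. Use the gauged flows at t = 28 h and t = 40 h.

k ≈ 26.0 h

On the falling limb, Q drops from 19.2 to 12.1 m³/s between t = 28 h and t = 40 h (Δt = 12 h).
k = −Δt / ln(Q₂/Q₁) = −12 / ln(12.1/19.2) = 26.0 h.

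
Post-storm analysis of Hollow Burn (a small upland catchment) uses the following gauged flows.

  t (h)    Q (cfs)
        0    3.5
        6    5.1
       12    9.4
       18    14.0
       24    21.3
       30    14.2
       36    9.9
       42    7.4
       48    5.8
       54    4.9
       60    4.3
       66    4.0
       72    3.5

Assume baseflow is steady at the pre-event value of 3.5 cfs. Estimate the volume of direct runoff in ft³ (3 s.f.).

Direct-runoff ordinates (Q − Q_b): 0.0, 1.6, 5.9, 10.5, 17.8, 10.7, 6.4, 3.9, 2.3, 1.4, 0.8, 0.5, 0.0 cfs.
ΣQ_DR = 61.80 cfs.
With Δt = 6 h = 21600 s, V = ΣQ_DR · Δt = 61.80 × 21600 = 1.33 × 10^6 ft³.

V ≈ 1.33 × 10^6 ft³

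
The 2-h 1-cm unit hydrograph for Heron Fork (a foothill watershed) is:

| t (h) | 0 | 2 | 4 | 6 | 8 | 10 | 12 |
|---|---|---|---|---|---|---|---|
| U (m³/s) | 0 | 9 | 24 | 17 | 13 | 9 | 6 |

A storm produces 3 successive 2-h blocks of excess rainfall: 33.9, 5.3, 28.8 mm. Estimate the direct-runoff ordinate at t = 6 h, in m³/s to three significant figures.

By discrete convolution, Q_j = Σ (P_i / 10 mm) · U_{j−i}.
At t = 6 h (j=3): Q = (33.9/10)·17 + (5.3/10)·24 + (28.8/10)·9 = 96.3 m³/s.

Q ≈ 96.3 m³/s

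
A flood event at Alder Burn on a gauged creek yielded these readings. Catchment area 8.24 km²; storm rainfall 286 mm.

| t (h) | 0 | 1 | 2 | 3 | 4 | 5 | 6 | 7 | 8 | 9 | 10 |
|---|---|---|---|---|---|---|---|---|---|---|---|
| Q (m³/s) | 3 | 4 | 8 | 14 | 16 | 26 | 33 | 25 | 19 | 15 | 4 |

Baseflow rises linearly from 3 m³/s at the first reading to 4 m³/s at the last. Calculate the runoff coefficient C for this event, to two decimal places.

C ≈ 0.20

ΣQ_DR = 128.5 m³/s; V = ΣQ_DR·Δt = 4.626 × 10^5 m³.
Runoff depth d = V / A = 56.14 mm.
C = d / P = 56.14 / 286 = 0.20.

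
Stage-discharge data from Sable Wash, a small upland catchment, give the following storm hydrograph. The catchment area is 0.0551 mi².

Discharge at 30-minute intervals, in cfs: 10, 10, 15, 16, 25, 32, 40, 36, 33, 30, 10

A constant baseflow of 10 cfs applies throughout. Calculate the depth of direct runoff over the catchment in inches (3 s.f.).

Direct runoff: 0.0, 0.0, 5.0, 6.0, 15.0, 22.0, 30.0, 26.0, 23.0, 20.0, 0.0 cfs; ΣQ_DR = 147.0 cfs.
V = ΣQ_DR · Δt = 147.0 × 1800 s = 2.646 × 10^5 ft³.
Over A = 0.0551 mi², depth = V / A = 2.07 in.

d ≈ 2.07 in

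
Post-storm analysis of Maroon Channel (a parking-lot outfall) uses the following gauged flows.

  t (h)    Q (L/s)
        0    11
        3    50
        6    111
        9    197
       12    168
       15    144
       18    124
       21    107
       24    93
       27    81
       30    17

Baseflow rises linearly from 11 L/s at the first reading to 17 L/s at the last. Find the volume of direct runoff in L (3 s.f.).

V ≈ 1.02 × 10^7 L

Direct-runoff ordinates (Q − Q_b): 0.00, 38.40, 98.80, 184.20, 154.60, 130.00, 109.40, 91.80, 77.20, 64.60, 0.00 L/s.
ΣQ_DR = 949.0 L/s.
With Δt = 3 h = 10800 s, V = ΣQ_DR · Δt = 949.0 × 10800 = 1.02 × 10^7 L.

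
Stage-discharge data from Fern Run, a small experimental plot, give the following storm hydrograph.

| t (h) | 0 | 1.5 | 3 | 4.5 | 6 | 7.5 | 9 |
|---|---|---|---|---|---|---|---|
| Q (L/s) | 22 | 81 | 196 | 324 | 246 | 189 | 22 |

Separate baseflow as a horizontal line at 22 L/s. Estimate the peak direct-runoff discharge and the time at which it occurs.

Q_p = 302.0 L/s at t = 4.5 h

Subtracting baseflow gives direct-runoff ordinates: 0.0, 59.0, 174.0, 302.0, 224.0, 167.0, 0.0 L/s.
The maximum is 302.0 L/s, occurring at the reading for t = 4.5 h.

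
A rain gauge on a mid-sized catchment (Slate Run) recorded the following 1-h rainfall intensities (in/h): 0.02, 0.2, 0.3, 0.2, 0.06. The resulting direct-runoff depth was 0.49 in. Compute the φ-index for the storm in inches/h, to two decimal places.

Only the 3 blocks with intensity above φ contribute runoff: 0.2, 0.3, 0.2 in/h.
Σ(I−φ)·Δt = d  ⇒  (0.2+0.3+0.2 − 3φ)·1 = 0.49
φ = (0.7000 − 0.49/1) / 3 = 0.07 in/h.

φ ≈ 0.07 in/h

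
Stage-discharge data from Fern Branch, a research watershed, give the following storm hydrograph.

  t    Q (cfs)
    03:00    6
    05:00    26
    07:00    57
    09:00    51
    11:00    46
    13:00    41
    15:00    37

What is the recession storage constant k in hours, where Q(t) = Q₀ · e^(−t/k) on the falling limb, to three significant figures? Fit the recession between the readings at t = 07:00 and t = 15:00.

k ≈ 18.5 h

On the falling limb, Q drops from 57 to 37 cfs between t = 07:00 and t = 15:00 (Δt = 8 h).
k = −Δt / ln(Q₂/Q₁) = −8 / ln(37/57) = 18.5 h.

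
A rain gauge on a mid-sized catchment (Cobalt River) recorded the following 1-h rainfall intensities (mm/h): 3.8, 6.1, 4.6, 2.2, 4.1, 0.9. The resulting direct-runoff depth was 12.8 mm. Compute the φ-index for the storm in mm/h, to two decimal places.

Only the 5 blocks with intensity above φ contribute runoff: 3.8, 6.1, 4.6, 2.2, 4.1 mm/h.
Σ(I−φ)·Δt = d  ⇒  (3.8+6.1+4.6+2.2+4.1 − 5φ)·1 = 12.8
φ = (20.80 − 12.8/1) / 5 = 1.60 mm/h.

φ ≈ 1.60 mm/h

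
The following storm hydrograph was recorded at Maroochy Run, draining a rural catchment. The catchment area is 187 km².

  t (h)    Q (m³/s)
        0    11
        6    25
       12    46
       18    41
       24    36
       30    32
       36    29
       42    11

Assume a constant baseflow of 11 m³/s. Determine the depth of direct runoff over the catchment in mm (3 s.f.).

Direct runoff: 0.0, 14.0, 35.0, 30.0, 25.0, 21.0, 18.0, 0.0 m³/s; ΣQ_DR = 143.0 m³/s.
V = ΣQ_DR · Δt = 143.0 × 21600 s = 3.089 × 10^6 m³.
Over A = 187 km², depth = V / A = 16.5 mm.

d ≈ 16.5 mm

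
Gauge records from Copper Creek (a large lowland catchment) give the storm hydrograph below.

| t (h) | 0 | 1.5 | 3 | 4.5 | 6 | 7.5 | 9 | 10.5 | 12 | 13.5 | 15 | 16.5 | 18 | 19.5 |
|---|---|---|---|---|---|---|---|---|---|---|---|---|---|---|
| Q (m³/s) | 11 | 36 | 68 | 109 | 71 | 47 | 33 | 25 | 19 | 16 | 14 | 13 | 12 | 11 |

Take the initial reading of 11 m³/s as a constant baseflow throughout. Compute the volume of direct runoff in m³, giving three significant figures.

Direct-runoff ordinates (Q − Q_b): 0.0, 25.0, 57.0, 98.0, 60.0, 36.0, 22.0, 14.0, 8.0, 5.0, 3.0, 2.0, 1.0, 0.0 m³/s.
ΣQ_DR = 331.0 m³/s.
With Δt = 1.5 h = 5400 s, V = ΣQ_DR · Δt = 331.0 × 5400 = 1.79 × 10^6 m³.

V ≈ 1.79 × 10^6 m³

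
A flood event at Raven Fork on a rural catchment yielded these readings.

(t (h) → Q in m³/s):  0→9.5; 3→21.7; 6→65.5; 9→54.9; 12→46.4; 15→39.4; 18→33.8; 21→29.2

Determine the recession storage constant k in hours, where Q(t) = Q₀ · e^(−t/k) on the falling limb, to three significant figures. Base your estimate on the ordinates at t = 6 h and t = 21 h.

k ≈ 18.6 h

On the falling limb, Q drops from 65.5 to 29.2 m³/s between t = 6 h and t = 21 h (Δt = 15 h).
k = −Δt / ln(Q₂/Q₁) = −15 / ln(29.2/65.5) = 18.6 h.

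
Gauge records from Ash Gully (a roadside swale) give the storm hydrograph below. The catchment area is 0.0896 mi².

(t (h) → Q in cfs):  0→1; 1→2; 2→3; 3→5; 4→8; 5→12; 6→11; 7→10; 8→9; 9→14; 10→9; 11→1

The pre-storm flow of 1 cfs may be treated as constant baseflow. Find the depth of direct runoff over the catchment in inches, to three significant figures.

Direct runoff: 0.0, 1.0, 2.0, 4.0, 7.0, 11.0, 10.0, 9.0, 8.0, 13.0, 8.0, 0.0 cfs; ΣQ_DR = 73.00 cfs.
V = ΣQ_DR · Δt = 73.00 × 3600 s = 2.628 × 10^5 ft³.
Over A = 0.0896 mi², depth = V / A = 1.26 in.

d ≈ 1.26 in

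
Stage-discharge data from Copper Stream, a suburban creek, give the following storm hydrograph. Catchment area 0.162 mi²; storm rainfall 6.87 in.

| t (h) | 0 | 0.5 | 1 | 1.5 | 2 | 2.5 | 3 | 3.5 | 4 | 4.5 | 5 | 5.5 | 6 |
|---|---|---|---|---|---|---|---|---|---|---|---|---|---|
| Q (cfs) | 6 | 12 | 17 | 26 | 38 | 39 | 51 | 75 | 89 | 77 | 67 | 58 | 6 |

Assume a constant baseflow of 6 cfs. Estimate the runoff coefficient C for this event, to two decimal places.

C ≈ 0.34

ΣQ_DR = 483.0 cfs; V = ΣQ_DR·Δt = 8.694 × 10^5 ft³.
Runoff depth d = V / A = 2.310 in.
C = d / P = 2.310 / 6.87 = 0.34.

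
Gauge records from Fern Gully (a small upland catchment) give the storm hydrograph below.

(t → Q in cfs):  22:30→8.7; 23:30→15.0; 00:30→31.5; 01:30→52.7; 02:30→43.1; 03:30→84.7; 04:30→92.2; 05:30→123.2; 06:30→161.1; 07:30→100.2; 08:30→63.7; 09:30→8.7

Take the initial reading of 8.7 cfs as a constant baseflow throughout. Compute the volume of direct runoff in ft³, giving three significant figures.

V ≈ 2.45 × 10^6 ft³

Direct-runoff ordinates (Q − Q_b): 0.0, 6.3, 22.8, 44.0, 34.4, 76.0, 83.5, 114.5, 152.4, 91.5, 55.0, 0.0 cfs.
ΣQ_DR = 680.4 cfs.
With Δt = 1 h = 3600 s, V = ΣQ_DR · Δt = 680.4 × 3600 = 2.45 × 10^6 ft³.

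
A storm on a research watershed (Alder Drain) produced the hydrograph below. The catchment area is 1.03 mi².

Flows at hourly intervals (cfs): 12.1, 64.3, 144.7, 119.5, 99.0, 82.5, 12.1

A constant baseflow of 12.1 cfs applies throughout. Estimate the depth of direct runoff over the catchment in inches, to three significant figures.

d ≈ 0.676 in

Direct runoff: 0.0, 52.2, 132.6, 107.4, 86.9, 70.4, 0.0 cfs; ΣQ_DR = 449.5 cfs.
V = ΣQ_DR · Δt = 449.5 × 3600 s = 1.618 × 10^6 ft³.
Over A = 1.03 mi², depth = V / A = 0.676 in.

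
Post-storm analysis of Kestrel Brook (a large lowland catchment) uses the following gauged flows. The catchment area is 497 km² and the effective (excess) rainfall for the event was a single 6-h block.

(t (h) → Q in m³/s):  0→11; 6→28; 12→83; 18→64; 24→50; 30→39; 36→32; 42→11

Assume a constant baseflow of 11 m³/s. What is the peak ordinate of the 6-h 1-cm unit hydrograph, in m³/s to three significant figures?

Direct runoff: 0.0, 17.0, 72.0, 53.0, 39.0, 28.0, 21.0, 0.0 m³/s; ΣQ_DR = 230.0 m³/s, peak = 72.0 m³/s.
Runoff depth d = ΣQ_DR·Δt / A = 230.0 × 21600 / (497 km²) = 9.996 mm.
The 1-cm UH is the DRH scaled by (10 mm)/d, so U_p = 72.0 × 10/9.996 = 72.0 m³/s.

U_p ≈ 72.0 m³/s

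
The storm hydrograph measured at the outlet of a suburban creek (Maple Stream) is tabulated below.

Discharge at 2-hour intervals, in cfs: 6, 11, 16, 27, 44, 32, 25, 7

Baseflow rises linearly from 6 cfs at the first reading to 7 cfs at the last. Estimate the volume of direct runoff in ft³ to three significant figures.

V ≈ 8.35 × 10^5 ft³

Direct-runoff ordinates (Q − Q_b): 0.00, 4.86, 9.71, 20.57, 37.43, 25.29, 18.14, 0.00 cfs.
ΣQ_DR = 116.0 cfs.
With Δt = 2 h = 7200 s, V = ΣQ_DR · Δt = 116.0 × 7200 = 8.35 × 10^5 ft³.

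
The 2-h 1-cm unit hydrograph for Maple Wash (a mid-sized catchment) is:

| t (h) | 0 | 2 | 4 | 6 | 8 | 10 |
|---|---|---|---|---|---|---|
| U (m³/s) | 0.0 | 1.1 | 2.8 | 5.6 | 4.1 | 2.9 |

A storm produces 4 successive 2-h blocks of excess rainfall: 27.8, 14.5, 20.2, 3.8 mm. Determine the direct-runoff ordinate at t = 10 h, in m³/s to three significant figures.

Q ≈ 26.4 m³/s

By discrete convolution, Q_j = Σ (P_i / 10 mm) · U_{j−i}.
At t = 10 h (j=5): Q = (27.8/10)·2.9 + (14.5/10)·4.1 + (20.2/10)·5.6 + (3.8/10)·2.8 = 26.4 m³/s.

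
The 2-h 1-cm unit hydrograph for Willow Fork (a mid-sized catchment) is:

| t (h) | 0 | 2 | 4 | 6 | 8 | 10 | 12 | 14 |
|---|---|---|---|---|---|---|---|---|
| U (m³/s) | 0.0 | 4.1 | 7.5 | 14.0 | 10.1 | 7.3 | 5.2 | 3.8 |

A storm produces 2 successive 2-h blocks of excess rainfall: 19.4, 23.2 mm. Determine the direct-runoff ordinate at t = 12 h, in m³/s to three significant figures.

By discrete convolution, Q_j = Σ (P_i / 10 mm) · U_{j−i}.
At t = 12 h (j=6): Q = (19.4/10)·5.2 + (23.2/10)·7.3 = 27.0 m³/s.

Q ≈ 27.0 m³/s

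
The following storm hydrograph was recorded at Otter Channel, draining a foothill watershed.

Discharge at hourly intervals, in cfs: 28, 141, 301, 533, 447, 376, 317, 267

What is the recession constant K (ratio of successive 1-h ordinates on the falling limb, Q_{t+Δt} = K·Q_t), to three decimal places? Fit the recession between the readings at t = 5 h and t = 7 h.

Using the recession-limb readings at t = 5 h and t = 7 h: Q falls from 376 to 267 cfs over 2 intervals.
K = (Q₂/Q₁)^(1/2) = (267/376)^(1/2) = 0.843.

K ≈ 0.843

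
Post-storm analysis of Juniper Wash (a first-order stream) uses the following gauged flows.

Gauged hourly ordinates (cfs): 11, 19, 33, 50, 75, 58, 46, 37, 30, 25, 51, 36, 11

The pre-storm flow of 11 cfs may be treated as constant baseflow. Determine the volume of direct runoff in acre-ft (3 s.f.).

V ≈ 28.0 acre-ft

Direct-runoff ordinates (Q − Q_b): 0.0, 8.0, 22.0, 39.0, 64.0, 47.0, 35.0, 26.0, 19.0, 14.0, 40.0, 25.0, 0.0 cfs.
ΣQ_DR = 339.0 cfs.
With Δt = 1 h = 3600 s, V = ΣQ_DR · Δt = 339.0 × 3600 = 1.22 × 10^6 ft³ = 28.0 acre-ft.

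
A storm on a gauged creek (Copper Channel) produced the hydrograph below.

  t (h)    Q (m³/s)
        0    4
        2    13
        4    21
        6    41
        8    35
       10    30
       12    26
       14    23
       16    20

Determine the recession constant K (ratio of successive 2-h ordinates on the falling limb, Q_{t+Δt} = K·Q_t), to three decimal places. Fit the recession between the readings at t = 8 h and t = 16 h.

K ≈ 0.869

Using the recession-limb readings at t = 8 h and t = 16 h: Q falls from 35 to 20 m³/s over 4 intervals.
K = (Q₂/Q₁)^(1/4) = (20/35)^(1/4) = 0.869.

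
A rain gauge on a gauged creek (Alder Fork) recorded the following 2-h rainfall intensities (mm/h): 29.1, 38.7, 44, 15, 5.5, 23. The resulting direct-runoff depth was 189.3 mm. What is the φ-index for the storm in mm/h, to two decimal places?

Only the 5 blocks with intensity above φ contribute runoff: 29.1, 38.7, 44, 15, 23 mm/h.
Σ(I−φ)·Δt = d  ⇒  (29.1+38.7+44+15+23 − 5φ)·2 = 189.3
φ = (149.8 − 189.3/2) / 5 = 11.03 mm/h.

φ ≈ 11.03 mm/h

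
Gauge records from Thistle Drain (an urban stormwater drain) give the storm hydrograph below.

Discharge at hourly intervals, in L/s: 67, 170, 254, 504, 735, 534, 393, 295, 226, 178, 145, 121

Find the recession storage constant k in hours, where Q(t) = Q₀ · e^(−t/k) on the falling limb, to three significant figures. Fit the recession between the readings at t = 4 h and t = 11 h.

k ≈ 3.88 h

On the falling limb, Q drops from 735 to 121 L/s between t = 4 h and t = 11 h (Δt = 7 h).
k = −Δt / ln(Q₂/Q₁) = −7 / ln(121/735) = 3.88 h.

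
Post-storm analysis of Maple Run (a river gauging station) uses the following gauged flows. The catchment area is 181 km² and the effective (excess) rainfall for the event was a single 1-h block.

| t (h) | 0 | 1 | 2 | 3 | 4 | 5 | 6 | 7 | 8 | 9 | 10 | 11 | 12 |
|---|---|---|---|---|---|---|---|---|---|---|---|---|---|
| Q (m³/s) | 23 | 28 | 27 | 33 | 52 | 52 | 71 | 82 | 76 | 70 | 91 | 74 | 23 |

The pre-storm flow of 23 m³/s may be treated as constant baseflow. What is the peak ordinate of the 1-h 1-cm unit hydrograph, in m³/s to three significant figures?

U_p ≈ 84.8 m³/s

Direct runoff: 0.0, 5.0, 4.0, 10.0, 29.0, 29.0, 48.0, 59.0, 53.0, 47.0, 68.0, 51.0, 0.0 m³/s; ΣQ_DR = 403.0 m³/s, peak = 68.0 m³/s.
Runoff depth d = ΣQ_DR·Δt / A = 403.0 × 3600 / (181 km²) = 8.015 mm.
The 1-cm UH is the DRH scaled by (10 mm)/d, so U_p = 68.0 × 10/8.015 = 84.8 m³/s.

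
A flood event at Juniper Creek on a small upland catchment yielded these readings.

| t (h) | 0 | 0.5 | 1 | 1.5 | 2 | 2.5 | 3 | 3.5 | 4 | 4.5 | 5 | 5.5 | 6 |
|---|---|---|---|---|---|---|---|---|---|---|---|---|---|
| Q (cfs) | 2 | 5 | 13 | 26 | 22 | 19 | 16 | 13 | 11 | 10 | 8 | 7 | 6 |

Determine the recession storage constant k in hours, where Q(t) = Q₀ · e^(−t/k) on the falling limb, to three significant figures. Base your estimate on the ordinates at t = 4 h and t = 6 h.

k ≈ 3.30 h

On the falling limb, Q drops from 11 to 6 cfs between t = 4 h and t = 6 h (Δt = 2 h).
k = −Δt / ln(Q₂/Q₁) = −2 / ln(6/11) = 3.30 h.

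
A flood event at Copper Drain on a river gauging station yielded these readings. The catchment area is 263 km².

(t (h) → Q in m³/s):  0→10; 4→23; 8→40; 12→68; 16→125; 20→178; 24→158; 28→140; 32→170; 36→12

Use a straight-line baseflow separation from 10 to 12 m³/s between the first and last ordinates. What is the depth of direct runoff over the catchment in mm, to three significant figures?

d ≈ 44.6 mm

Direct runoff: 0.00, 12.78, 29.56, 57.33, 114.11, 166.89, 146.67, 128.44, 158.22, 0.00 m³/s; ΣQ_DR = 814.0 m³/s.
V = ΣQ_DR · Δt = 814.0 × 14400 s = 1.172 × 10^7 m³.
Over A = 263 km², depth = V / A = 44.6 mm.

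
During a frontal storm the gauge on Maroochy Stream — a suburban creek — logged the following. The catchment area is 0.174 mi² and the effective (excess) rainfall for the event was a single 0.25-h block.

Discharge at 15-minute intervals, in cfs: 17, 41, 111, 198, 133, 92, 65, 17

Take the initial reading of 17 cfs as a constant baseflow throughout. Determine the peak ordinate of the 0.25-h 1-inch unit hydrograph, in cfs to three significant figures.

U_p ≈ 151 cfs

Direct runoff: 0.0, 24.0, 94.0, 181.0, 116.0, 75.0, 48.0, 0.0 cfs; ΣQ_DR = 538.0 cfs, peak = 181.0 cfs.
Runoff depth d = ΣQ_DR·Δt / A = 538.0 × 900 / (0.174 mi²) = 1.198 in.
The 1-inch UH is the DRH scaled by (1 in)/d, so U_p = 181.0 × 1/1.198 = 151 cfs.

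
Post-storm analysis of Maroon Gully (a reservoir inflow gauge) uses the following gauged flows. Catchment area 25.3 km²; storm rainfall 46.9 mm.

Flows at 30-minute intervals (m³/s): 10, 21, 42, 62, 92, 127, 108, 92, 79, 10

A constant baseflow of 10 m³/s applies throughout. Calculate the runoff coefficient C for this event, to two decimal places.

ΣQ_DR = 543.0 m³/s; V = ΣQ_DR·Δt = 9.774 × 10^5 m³.
Runoff depth d = V / A = 38.63 mm.
C = d / P = 38.63 / 46.9 = 0.82.

C ≈ 0.82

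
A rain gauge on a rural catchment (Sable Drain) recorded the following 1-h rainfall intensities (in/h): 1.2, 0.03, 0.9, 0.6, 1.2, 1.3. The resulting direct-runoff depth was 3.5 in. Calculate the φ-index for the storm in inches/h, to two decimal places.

Only the 5 blocks with intensity above φ contribute runoff: 1.2, 0.9, 0.6, 1.2, 1.3 in/h.
Σ(I−φ)·Δt = d  ⇒  (1.2+0.9+0.6+1.2+1.3 − 5φ)·1 = 3.5
φ = (5.200 − 3.5/1) / 5 = 0.34 in/h.

φ ≈ 0.34 in/h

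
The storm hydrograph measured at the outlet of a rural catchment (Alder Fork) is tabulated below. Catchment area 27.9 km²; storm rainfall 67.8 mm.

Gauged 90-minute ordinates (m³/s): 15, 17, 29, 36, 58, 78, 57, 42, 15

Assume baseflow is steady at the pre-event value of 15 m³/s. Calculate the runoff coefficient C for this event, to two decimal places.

C ≈ 0.61

ΣQ_DR = 212.0 m³/s; V = ΣQ_DR·Δt = 1.145 × 10^6 m³.
Runoff depth d = V / A = 41.03 mm.
C = d / P = 41.03 / 67.8 = 0.61.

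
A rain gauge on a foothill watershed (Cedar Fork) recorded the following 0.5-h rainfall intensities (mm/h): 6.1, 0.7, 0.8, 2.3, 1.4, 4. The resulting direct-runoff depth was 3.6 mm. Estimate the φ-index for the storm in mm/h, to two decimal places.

φ ≈ 1.73 mm/h

Only the 3 blocks with intensity above φ contribute runoff: 6.1, 2.3, 4 mm/h.
Σ(I−φ)·Δt = d  ⇒  (6.1+2.3+4 − 3φ)·0.5 = 3.6
φ = (12.40 − 3.6/0.5) / 3 = 1.73 mm/h.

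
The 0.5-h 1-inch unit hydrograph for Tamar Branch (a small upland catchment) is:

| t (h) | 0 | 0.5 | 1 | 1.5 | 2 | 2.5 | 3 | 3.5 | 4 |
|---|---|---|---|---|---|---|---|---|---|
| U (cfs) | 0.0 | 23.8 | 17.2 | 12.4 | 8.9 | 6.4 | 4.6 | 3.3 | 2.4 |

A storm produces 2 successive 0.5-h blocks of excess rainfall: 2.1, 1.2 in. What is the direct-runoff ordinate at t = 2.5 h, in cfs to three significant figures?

By discrete convolution, Q_j = Σ (P_i / 1 in) · U_{j−i}.
At t = 2.5 h (j=5): Q = (2.1/1)·6.4 + (1.2/1)·8.9 = 24.1 cfs.

Q ≈ 24.1 cfs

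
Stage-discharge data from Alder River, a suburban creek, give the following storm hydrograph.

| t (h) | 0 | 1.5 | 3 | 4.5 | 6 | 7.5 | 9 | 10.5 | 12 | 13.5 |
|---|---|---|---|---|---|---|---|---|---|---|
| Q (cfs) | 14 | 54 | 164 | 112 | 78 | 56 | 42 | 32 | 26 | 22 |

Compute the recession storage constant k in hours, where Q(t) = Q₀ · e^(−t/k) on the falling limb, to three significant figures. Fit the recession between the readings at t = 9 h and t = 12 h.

On the falling limb, Q drops from 42 to 26 cfs between t = 9 h and t = 12 h (Δt = 3 h).
k = −Δt / ln(Q₂/Q₁) = −3 / ln(26/42) = 6.26 h.

k ≈ 6.26 h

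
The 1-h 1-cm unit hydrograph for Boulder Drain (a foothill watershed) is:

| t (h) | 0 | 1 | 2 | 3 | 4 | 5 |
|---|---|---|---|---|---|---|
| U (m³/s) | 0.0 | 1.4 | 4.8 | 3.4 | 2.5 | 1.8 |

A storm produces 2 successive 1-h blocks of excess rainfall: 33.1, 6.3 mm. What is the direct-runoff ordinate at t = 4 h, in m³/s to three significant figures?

By discrete convolution, Q_j = Σ (P_i / 10 mm) · U_{j−i}.
At t = 4 h (j=4): Q = (33.1/10)·2.5 + (6.3/10)·3.4 = 10.4 m³/s.

Q ≈ 10.4 m³/s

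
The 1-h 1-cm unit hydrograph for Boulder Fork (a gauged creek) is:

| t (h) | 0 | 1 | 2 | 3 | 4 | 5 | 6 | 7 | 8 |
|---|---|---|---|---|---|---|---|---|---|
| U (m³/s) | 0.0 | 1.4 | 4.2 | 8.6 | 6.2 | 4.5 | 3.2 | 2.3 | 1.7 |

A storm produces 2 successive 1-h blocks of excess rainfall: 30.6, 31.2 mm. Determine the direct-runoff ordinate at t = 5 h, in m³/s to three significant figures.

By discrete convolution, Q_j = Σ (P_i / 10 mm) · U_{j−i}.
At t = 5 h (j=5): Q = (30.6/10)·4.5 + (31.2/10)·6.2 = 33.1 m³/s.

Q ≈ 33.1 m³/s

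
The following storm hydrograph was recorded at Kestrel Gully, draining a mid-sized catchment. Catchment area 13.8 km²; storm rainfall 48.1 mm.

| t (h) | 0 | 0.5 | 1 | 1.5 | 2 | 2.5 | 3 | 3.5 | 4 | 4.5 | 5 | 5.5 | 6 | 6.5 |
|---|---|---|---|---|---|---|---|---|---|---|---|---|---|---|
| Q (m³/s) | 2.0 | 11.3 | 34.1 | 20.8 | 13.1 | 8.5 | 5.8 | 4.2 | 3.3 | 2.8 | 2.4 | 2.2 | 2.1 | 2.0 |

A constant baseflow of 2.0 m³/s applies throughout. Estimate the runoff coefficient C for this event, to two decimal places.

C ≈ 0.23

ΣQ_DR = 86.60 m³/s; V = ΣQ_DR·Δt = 1.559 × 10^5 m³.
Runoff depth d = V / A = 11.30 mm.
C = d / P = 11.30 / 48.1 = 0.23.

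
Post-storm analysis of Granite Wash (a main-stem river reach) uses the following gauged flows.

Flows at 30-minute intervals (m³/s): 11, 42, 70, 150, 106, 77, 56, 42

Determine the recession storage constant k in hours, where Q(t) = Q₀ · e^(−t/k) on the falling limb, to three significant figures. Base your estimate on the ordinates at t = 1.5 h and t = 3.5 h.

On the falling limb, Q drops from 150 to 42 m³/s between t = 1.5 h and t = 3.5 h (Δt = 2 h).
k = −Δt / ln(Q₂/Q₁) = −2 / ln(42/150) = 1.57 h.

k ≈ 1.57 h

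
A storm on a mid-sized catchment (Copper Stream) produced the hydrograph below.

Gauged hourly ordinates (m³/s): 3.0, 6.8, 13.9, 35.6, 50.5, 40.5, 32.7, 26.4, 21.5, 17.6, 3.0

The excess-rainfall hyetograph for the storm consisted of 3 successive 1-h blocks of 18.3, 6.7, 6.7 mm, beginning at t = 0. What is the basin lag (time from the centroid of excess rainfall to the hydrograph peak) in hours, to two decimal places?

Centroid of excess rainfall: t_c = Σ P_i·t̄_i / ΣP_i = 1.1341 h (block centres at 0.5, 1.5, 2.5 h).
Hydrograph peak occurs at t = 4 h, so basin lag t_L = 4 − 1.1341 = 2.87 h.

t_L ≈ 2.87 h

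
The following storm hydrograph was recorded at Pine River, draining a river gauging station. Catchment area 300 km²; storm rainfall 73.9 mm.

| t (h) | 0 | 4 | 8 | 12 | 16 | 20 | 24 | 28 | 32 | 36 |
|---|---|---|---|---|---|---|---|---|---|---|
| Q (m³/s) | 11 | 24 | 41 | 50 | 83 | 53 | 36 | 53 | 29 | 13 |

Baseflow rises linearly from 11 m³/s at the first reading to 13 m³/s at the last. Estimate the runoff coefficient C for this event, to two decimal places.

C ≈ 0.18

ΣQ_DR = 273.0 m³/s; V = ΣQ_DR·Δt = 3.931 × 10^6 m³.
Runoff depth d = V / A = 13.10 mm.
C = d / P = 13.10 / 73.9 = 0.18.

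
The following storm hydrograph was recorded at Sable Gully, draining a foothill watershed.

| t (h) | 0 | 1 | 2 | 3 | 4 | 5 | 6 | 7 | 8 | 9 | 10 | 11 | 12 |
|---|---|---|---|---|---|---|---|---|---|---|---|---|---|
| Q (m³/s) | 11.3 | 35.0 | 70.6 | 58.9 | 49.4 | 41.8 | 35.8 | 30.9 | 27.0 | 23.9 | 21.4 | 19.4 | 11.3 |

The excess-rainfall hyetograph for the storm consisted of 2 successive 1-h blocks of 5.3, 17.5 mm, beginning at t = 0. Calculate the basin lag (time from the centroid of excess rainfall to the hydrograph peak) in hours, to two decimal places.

Centroid of excess rainfall: t_c = Σ P_i·t̄_i / ΣP_i = 1.2675 h (block centres at 0.5, 1.5 h).
Hydrograph peak occurs at t = 2 h, so basin lag t_L = 2 − 1.2675 = 0.73 h.

t_L ≈ 0.73 h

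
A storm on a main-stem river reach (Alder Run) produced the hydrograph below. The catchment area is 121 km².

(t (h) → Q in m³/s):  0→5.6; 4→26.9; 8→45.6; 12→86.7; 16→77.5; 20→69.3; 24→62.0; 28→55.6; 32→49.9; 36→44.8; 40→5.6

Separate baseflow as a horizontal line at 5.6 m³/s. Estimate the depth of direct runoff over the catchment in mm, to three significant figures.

d ≈ 55.7 mm

Direct runoff: 0.0, 21.3, 40.0, 81.1, 71.9, 63.7, 56.4, 50.0, 44.3, 39.2, 0.0 m³/s; ΣQ_DR = 467.9 m³/s.
V = ΣQ_DR · Δt = 467.9 × 14400 s = 6.738 × 10^6 m³.
Over A = 121 km², depth = V / A = 55.7 mm.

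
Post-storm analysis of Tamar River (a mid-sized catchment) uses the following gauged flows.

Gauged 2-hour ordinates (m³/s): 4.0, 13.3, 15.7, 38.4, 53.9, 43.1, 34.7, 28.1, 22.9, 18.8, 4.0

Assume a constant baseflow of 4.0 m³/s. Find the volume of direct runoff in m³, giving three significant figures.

Direct-runoff ordinates (Q − Q_b): 0.0, 9.3, 11.7, 34.4, 49.9, 39.1, 30.7, 24.1, 18.9, 14.8, 0.0 m³/s.
ΣQ_DR = 232.9 m³/s.
With Δt = 2 h = 7200 s, V = ΣQ_DR · Δt = 232.9 × 7200 = 1.68 × 10^6 m³.

V ≈ 1.68 × 10^6 m³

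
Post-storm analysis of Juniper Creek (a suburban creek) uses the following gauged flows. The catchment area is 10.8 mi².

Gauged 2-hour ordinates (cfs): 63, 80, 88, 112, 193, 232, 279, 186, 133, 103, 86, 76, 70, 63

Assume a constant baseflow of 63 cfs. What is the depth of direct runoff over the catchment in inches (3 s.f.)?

Direct runoff: 0.0, 17.0, 25.0, 49.0, 130.0, 169.0, 216.0, 123.0, 70.0, 40.0, 23.0, 13.0, 7.0, 0.0 cfs; ΣQ_DR = 882.0 cfs.
V = ΣQ_DR · Δt = 882.0 × 7200 s = 6.350 × 10^6 ft³.
Over A = 10.8 mi², depth = V / A = 0.253 in.

d ≈ 0.253 in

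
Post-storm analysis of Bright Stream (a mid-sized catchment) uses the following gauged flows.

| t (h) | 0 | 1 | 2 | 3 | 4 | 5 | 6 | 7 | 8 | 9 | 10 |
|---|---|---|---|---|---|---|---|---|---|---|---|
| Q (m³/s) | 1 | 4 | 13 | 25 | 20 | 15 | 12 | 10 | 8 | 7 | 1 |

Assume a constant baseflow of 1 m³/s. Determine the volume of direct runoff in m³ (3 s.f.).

V ≈ 3.78 × 10^5 m³

Direct-runoff ordinates (Q − Q_b): 0.0, 3.0, 12.0, 24.0, 19.0, 14.0, 11.0, 9.0, 7.0, 6.0, 0.0 m³/s.
ΣQ_DR = 105.0 m³/s.
With Δt = 1 h = 3600 s, V = ΣQ_DR · Δt = 105.0 × 3600 = 3.78 × 10^5 m³.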